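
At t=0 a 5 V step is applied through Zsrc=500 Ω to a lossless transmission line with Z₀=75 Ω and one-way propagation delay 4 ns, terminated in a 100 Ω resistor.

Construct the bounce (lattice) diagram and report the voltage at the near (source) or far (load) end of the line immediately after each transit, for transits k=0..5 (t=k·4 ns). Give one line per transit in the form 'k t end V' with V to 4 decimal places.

0 0 source 0.6522
1 4 load 0.7453
2 8 source 0.8142
3 12 load 0.8240
4 16 source 0.8313
5 20 load 0.8324

Γ_L=0.142857, Γ_S=0.739130; launch V₁=5·75/575=0.652174
k=0 src: V=0.6522
k=1 load: inc=0.652174, refl=0.652174·0.142857=0.0932; V=0.000000+0.652174+0.093168=0.7453
k=2 src: inc=0.093168, refl=0.093168·0.739130=0.0689; V=0.652174+0.093168+0.068863=0.8142
k=3 load: inc=0.068863, refl=0.068863·0.142857=0.0098; V=0.745342+0.068863+0.009838=0.8240
k=4 src: inc=0.009838, refl=0.009838·0.739130=0.0073; V=0.814205+0.009838+0.007271=0.8313
k=5 load: inc=0.007271, refl=0.007271·0.142857=0.0010; V=0.824042+0.007271+0.001039=0.8324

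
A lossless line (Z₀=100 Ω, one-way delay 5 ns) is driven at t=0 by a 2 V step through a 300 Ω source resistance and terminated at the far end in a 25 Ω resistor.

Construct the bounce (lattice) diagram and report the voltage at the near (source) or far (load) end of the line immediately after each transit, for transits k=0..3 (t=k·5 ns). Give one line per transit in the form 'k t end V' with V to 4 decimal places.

Γ_L=-0.600000, Γ_S=0.500000; launch V₁=2·100/400=0.500000
k=0 src: V=0.5000
k=1 load: inc=0.500000, refl=0.500000·-0.600000=-0.3000; V=0.000000+0.500000+-0.300000=0.2000
k=2 src: inc=-0.300000, refl=-0.300000·0.500000=-0.1500; V=0.500000+-0.300000+-0.150000=0.0500
k=3 load: inc=-0.150000, refl=-0.150000·-0.600000=0.0900; V=0.200000+-0.150000+0.090000=0.1400

0 0 source 0.5000
1 5 load 0.2000
2 10 source 0.0500
3 15 load 0.1400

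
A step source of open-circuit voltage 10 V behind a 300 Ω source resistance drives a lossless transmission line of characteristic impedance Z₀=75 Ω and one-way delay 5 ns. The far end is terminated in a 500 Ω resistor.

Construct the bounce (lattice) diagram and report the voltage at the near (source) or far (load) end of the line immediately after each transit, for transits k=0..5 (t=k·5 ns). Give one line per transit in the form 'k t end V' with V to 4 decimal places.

0 0 source 2.0000
1 5 load 3.4783
2 10 source 4.3652
3 15 load 5.0208
4 20 source 5.4141
5 25 load 5.7049

Γ_L=0.739130, Γ_S=0.600000; launch V₁=10·75/375=2.000000
k=0 src: V=2.0000
k=1 load: inc=2.000000, refl=2.000000·0.739130=1.4783; V=0.000000+2.000000+1.478261=3.4783
k=2 src: inc=1.478261, refl=1.478261·0.600000=0.8870; V=2.000000+1.478261+0.886957=4.3652
k=3 load: inc=0.886957, refl=0.886957·0.739130=0.6556; V=3.478261+0.886957+0.655577=5.0208
k=4 src: inc=0.655577, refl=0.655577·0.600000=0.3933; V=4.365217+0.655577+0.393346=5.4141
k=5 load: inc=0.393346, refl=0.393346·0.739130=0.2907; V=5.020794+0.393346+0.290734=5.7049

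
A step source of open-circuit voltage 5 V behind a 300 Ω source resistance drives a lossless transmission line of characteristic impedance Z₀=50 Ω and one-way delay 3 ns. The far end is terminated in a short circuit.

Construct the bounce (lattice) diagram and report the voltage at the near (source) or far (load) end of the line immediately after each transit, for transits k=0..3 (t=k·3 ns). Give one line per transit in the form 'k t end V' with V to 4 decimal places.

0 0 source 0.7143
1 3 load 0.0000
2 6 source -0.5102
3 9 load 0.0000

Γ_L=-1.000000, Γ_S=0.714286; launch V₁=5·50/350=0.714286
k=0 src: V=0.7143
k=1 load: inc=0.714286, refl=0.714286·-1.000000=-0.7143; V=0.000000+0.714286+-0.714286=0.0000
k=2 src: inc=-0.714286, refl=-0.714286·0.714286=-0.5102; V=0.714286+-0.714286+-0.510204=-0.5102
k=3 load: inc=-0.510204, refl=-0.510204·-1.000000=0.5102; V=0.000000+-0.510204+0.510204=0.0000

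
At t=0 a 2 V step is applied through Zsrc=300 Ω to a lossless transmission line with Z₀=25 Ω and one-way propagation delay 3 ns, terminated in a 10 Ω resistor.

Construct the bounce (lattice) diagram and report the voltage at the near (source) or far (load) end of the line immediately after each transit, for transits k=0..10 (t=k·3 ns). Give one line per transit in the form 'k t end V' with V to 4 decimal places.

Γ_L=-0.428571, Γ_S=0.846154; launch V₁=2·25/325=0.153846
k=0 src: V=0.1538
k=1 load: inc=0.153846, refl=0.153846·-0.428571=-0.0659; V=0.000000+0.153846+-0.065934=0.0879
k=2 src: inc=-0.065934, refl=-0.065934·0.846154=-0.0558; V=0.153846+-0.065934+-0.055790=0.0321
k=3 load: inc=-0.055790, refl=-0.055790·-0.428571=0.0239; V=0.087912+-0.055790+0.023910=0.0560
k=4 src: inc=0.023910, refl=0.023910·0.846154=0.0202; V=0.032122+0.023910+0.020232=0.0763
k=5 load: inc=0.020232, refl=0.020232·-0.428571=-0.0087; V=0.056032+0.020232+-0.008671=0.0676
k=6 src: inc=-0.008671, refl=-0.008671·0.846154=-0.0073; V=0.076264+-0.008671+-0.007337=0.0603
k=7 load: inc=-0.007337, refl=-0.007337·-0.428571=0.0031; V=0.067593+-0.007337+0.003144=0.0634
k=8 src: inc=0.003144, refl=0.003144·0.846154=0.0027; V=0.060256+0.003144+0.002661=0.0661
k=9 load: inc=0.002661, refl=0.002661·-0.428571=-0.0011; V=0.063400+0.002661+-0.001140=0.0649
k=10 src: inc=-0.001140, refl=-0.001140·0.846154=-0.0010; V=0.066061+-0.001140+-0.000965=0.0640

0 0 source 0.1538
1 3 load 0.0879
2 6 source 0.0321
3 9 load 0.0560
4 12 source 0.0763
5 15 load 0.0676
6 18 source 0.0603
7 21 load 0.0634
8 24 source 0.0661
9 27 load 0.0649
10 30 source 0.0640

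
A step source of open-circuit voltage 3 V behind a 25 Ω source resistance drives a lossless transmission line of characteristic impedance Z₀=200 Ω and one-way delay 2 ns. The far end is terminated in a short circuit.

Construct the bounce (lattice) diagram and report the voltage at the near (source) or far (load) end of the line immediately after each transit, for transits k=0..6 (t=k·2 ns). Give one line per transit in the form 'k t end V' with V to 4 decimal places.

Γ_L=-1.000000, Γ_S=-0.777778; launch V₁=3·200/225=2.666667
k=0 src: V=2.6667
k=1 load: inc=2.666667, refl=2.666667·-1.000000=-2.6667; V=0.000000+2.666667+-2.666667=0.0000
k=2 src: inc=-2.666667, refl=-2.666667·-0.777778=2.0741; V=2.666667+-2.666667+2.074074=2.0741
k=3 load: inc=2.074074, refl=2.074074·-1.000000=-2.0741; V=0.000000+2.074074+-2.074074=0.0000
k=4 src: inc=-2.074074, refl=-2.074074·-0.777778=1.6132; V=2.074074+-2.074074+1.613169=1.6132
k=5 load: inc=1.613169, refl=1.613169·-1.000000=-1.6132; V=0.000000+1.613169+-1.613169=0.0000
k=6 src: inc=-1.613169, refl=-1.613169·-0.777778=1.2547; V=1.613169+-1.613169+1.254687=1.2547

0 0 source 2.6667
1 2 load 0.0000
2 4 source 2.0741
3 6 load 0.0000
4 8 source 1.6132
5 10 load 0.0000
6 12 source 1.2547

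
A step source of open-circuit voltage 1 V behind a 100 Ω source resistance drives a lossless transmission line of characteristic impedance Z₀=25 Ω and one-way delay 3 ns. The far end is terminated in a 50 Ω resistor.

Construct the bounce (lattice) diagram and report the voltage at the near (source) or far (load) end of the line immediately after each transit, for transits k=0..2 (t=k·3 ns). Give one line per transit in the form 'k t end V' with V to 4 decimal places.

0 0 source 0.2000
1 3 load 0.2667
2 6 source 0.3067

Γ_L=0.333333, Γ_S=0.600000; launch V₁=1·25/125=0.200000
k=0 src: V=0.2000
k=1 load: inc=0.200000, refl=0.200000·0.333333=0.0667; V=0.000000+0.200000+0.066667=0.2667
k=2 src: inc=0.066667, refl=0.066667·0.600000=0.0400; V=0.200000+0.066667+0.040000=0.3067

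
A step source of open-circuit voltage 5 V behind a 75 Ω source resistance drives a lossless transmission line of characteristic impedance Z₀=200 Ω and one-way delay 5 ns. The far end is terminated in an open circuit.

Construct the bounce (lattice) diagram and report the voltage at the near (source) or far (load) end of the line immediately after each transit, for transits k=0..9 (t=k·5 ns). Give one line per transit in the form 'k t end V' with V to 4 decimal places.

Γ_L=1.000000, Γ_S=-0.454545; launch V₁=5·200/275=3.636364
k=0 src: V=3.6364
k=1 load: inc=3.636364, refl=3.636364·1.000000=3.6364; V=0.000000+3.636364+3.636364=7.2727
k=2 src: inc=3.636364, refl=3.636364·-0.454545=-1.6529; V=3.636364+3.636364+-1.652893=5.6198
k=3 load: inc=-1.652893, refl=-1.652893·1.000000=-1.6529; V=7.272727+-1.652893+-1.652893=3.9669
k=4 src: inc=-1.652893, refl=-1.652893·-0.454545=0.7513; V=5.619835+-1.652893+0.751315=4.7183
k=5 load: inc=0.751315, refl=0.751315·1.000000=0.7513; V=3.966942+0.751315+0.751315=5.4696
k=6 src: inc=0.751315, refl=0.751315·-0.454545=-0.3415; V=4.718257+0.751315+-0.341507=5.1281
k=7 load: inc=-0.341507, refl=-0.341507·1.000000=-0.3415; V=5.469572+-0.341507+-0.341507=4.7866
k=8 src: inc=-0.341507, refl=-0.341507·-0.454545=0.1552; V=5.128065+-0.341507+0.155230=4.9418
k=9 load: inc=0.155230, refl=0.155230·1.000000=0.1552; V=4.786558+0.155230+0.155230=5.0970

0 0 source 3.6364
1 5 load 7.2727
2 10 source 5.6198
3 15 load 3.9669
4 20 source 4.7183
5 25 load 5.4696
6 30 source 5.1281
7 35 load 4.7866
8 40 source 4.9418
9 45 load 5.0970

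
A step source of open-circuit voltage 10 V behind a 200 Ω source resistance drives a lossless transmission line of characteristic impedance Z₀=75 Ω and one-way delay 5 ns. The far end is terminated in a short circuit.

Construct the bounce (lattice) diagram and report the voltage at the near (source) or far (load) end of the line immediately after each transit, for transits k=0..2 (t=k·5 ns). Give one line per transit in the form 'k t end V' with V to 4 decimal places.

0 0 source 2.7273
1 5 load 0.0000
2 10 source -1.2397

Γ_L=-1.000000, Γ_S=0.454545; launch V₁=10·75/275=2.727273
k=0 src: V=2.7273
k=1 load: inc=2.727273, refl=2.727273·-1.000000=-2.7273; V=0.000000+2.727273+-2.727273=0.0000
k=2 src: inc=-2.727273, refl=-2.727273·0.454545=-1.2397; V=2.727273+-2.727273+-1.239669=-1.2397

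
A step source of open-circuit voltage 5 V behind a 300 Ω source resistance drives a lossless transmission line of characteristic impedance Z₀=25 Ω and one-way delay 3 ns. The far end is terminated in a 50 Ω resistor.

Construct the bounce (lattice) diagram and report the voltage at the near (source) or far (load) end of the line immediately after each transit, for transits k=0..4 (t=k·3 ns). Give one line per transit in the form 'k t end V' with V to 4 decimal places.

Γ_L=0.333333, Γ_S=0.846154; launch V₁=5·25/325=0.384615
k=0 src: V=0.3846
k=1 load: inc=0.384615, refl=0.384615·0.333333=0.1282; V=0.000000+0.384615+0.128205=0.5128
k=2 src: inc=0.128205, refl=0.128205·0.846154=0.1085; V=0.384615+0.128205+0.108481=0.6213
k=3 load: inc=0.108481, refl=0.108481·0.333333=0.0362; V=0.512821+0.108481+0.036160=0.6575
k=4 src: inc=0.036160, refl=0.036160·0.846154=0.0306; V=0.621302+0.036160+0.030597=0.6881

0 0 source 0.3846
1 3 load 0.5128
2 6 source 0.6213
3 9 load 0.6575
4 12 source 0.6881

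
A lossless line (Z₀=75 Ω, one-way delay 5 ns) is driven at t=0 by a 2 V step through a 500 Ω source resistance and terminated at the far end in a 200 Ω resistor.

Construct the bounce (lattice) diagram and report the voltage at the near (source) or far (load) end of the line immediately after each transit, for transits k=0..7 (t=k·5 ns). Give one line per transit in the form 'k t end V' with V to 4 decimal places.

0 0 source 0.2609
1 5 load 0.3794
2 10 source 0.4671
3 15 load 0.5069
4 20 source 0.5364
5 25 load 0.5498
6 30 source 0.5597
7 35 load 0.5641

Γ_L=0.454545, Γ_S=0.739130; launch V₁=2·75/575=0.260870
k=0 src: V=0.2609
k=1 load: inc=0.260870, refl=0.260870·0.454545=0.1186; V=0.000000+0.260870+0.118577=0.3794
k=2 src: inc=0.118577, refl=0.118577·0.739130=0.0876; V=0.260870+0.118577+0.087644=0.4671
k=3 load: inc=0.087644, refl=0.087644·0.454545=0.0398; V=0.379447+0.087644+0.039838=0.5069
k=4 src: inc=0.039838, refl=0.039838·0.739130=0.0294; V=0.467091+0.039838+0.029446=0.5364
k=5 load: inc=0.029446, refl=0.029446·0.454545=0.0134; V=0.506929+0.029446+0.013384=0.5498
k=6 src: inc=0.013384, refl=0.013384·0.739130=0.0099; V=0.536374+0.013384+0.009893=0.5597
k=7 load: inc=0.009893, refl=0.009893·0.454545=0.0045; V=0.549759+0.009893+0.004497=0.5641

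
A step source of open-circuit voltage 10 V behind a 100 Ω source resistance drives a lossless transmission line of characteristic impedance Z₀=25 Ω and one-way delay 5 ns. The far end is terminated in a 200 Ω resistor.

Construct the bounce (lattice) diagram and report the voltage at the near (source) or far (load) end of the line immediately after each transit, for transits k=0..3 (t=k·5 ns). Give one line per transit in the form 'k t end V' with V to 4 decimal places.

Γ_L=0.777778, Γ_S=0.600000; launch V₁=10·25/125=2.000000
k=0 src: V=2.0000
k=1 load: inc=2.000000, refl=2.000000·0.777778=1.5556; V=0.000000+2.000000+1.555556=3.5556
k=2 src: inc=1.555556, refl=1.555556·0.600000=0.9333; V=2.000000+1.555556+0.933333=4.4889
k=3 load: inc=0.933333, refl=0.933333·0.777778=0.7259; V=3.555556+0.933333+0.725926=5.2148

0 0 source 2.0000
1 5 load 3.5556
2 10 source 4.4889
3 15 load 5.2148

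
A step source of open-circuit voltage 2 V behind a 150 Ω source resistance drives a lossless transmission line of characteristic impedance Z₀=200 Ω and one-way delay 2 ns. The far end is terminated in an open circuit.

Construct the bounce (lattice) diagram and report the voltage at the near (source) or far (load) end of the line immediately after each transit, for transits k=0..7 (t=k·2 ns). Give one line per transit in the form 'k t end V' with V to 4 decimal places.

0 0 source 1.1429
1 2 load 2.2857
2 4 source 2.1224
3 6 load 1.9592
4 8 source 1.9825
5 10 load 2.0058
6 12 source 2.0025
7 14 load 1.9992

Γ_L=1.000000, Γ_S=-0.142857; launch V₁=2·200/350=1.142857
k=0 src: V=1.1429
k=1 load: inc=1.142857, refl=1.142857·1.000000=1.1429; V=0.000000+1.142857+1.142857=2.2857
k=2 src: inc=1.142857, refl=1.142857·-0.142857=-0.1633; V=1.142857+1.142857+-0.163265=2.1224
k=3 load: inc=-0.163265, refl=-0.163265·1.000000=-0.1633; V=2.285714+-0.163265+-0.163265=1.9592
k=4 src: inc=-0.163265, refl=-0.163265·-0.142857=0.0233; V=2.122449+-0.163265+0.023324=1.9825
k=5 load: inc=0.023324, refl=0.023324·1.000000=0.0233; V=1.959184+0.023324+0.023324=2.0058
k=6 src: inc=0.023324, refl=0.023324·-0.142857=-0.0033; V=1.982507+0.023324+-0.003332=2.0025
k=7 load: inc=-0.003332, refl=-0.003332·1.000000=-0.0033; V=2.005831+-0.003332+-0.003332=1.9992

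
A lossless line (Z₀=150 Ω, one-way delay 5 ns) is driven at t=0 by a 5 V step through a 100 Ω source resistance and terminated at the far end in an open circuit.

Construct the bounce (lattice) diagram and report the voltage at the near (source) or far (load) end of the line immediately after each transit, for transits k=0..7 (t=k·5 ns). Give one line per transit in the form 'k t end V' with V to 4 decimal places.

Γ_L=1.000000, Γ_S=-0.200000; launch V₁=5·150/250=3.000000
k=0 src: V=3.0000
k=1 load: inc=3.000000, refl=3.000000·1.000000=3.0000; V=0.000000+3.000000+3.000000=6.0000
k=2 src: inc=3.000000, refl=3.000000·-0.200000=-0.6000; V=3.000000+3.000000+-0.600000=5.4000
k=3 load: inc=-0.600000, refl=-0.600000·1.000000=-0.6000; V=6.000000+-0.600000+-0.600000=4.8000
k=4 src: inc=-0.600000, refl=-0.600000·-0.200000=0.1200; V=5.400000+-0.600000+0.120000=4.9200
k=5 load: inc=0.120000, refl=0.120000·1.000000=0.1200; V=4.800000+0.120000+0.120000=5.0400
k=6 src: inc=0.120000, refl=0.120000·-0.200000=-0.0240; V=4.920000+0.120000+-0.024000=5.0160
k=7 load: inc=-0.024000, refl=-0.024000·1.000000=-0.0240; V=5.040000+-0.024000+-0.024000=4.9920

0 0 source 3.0000
1 5 load 6.0000
2 10 source 5.4000
3 15 load 4.8000
4 20 source 4.9200
5 25 load 5.0400
6 30 source 5.0160
7 35 load 4.9920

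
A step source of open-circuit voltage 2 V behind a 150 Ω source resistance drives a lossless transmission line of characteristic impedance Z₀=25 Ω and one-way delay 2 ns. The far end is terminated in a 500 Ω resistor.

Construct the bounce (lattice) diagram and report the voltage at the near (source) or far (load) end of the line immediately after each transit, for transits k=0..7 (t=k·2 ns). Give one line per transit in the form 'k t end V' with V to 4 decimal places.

0 0 source 0.2857
1 2 load 0.5442
2 4 source 0.7289
3 6 load 0.8959
4 8 source 1.0153
5 10 load 1.1232
6 12 source 1.2003
7 14 load 1.2701

Γ_L=0.904762, Γ_S=0.714286; launch V₁=2·25/175=0.285714
k=0 src: V=0.2857
k=1 load: inc=0.285714, refl=0.285714·0.904762=0.2585; V=0.000000+0.285714+0.258503=0.5442
k=2 src: inc=0.258503, refl=0.258503·0.714286=0.1846; V=0.285714+0.258503+0.184645=0.7289
k=3 load: inc=0.184645, refl=0.184645·0.904762=0.1671; V=0.544218+0.184645+0.167060=0.8959
k=4 src: inc=0.167060, refl=0.167060·0.714286=0.1193; V=0.728863+0.167060+0.119329=1.0153
k=5 load: inc=0.119329, refl=0.119329·0.904762=0.1080; V=0.895923+0.119329+0.107964=1.1232
k=6 src: inc=0.107964, refl=0.107964·0.714286=0.0771; V=1.015252+0.107964+0.077117=1.2003
k=7 load: inc=0.077117, refl=0.077117·0.904762=0.0698; V=1.123216+0.077117+0.069773=1.2701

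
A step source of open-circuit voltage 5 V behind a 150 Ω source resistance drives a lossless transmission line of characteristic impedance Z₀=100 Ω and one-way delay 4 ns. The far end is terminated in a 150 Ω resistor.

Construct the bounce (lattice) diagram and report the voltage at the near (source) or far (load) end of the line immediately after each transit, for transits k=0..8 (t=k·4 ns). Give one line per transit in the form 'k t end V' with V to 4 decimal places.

Γ_L=0.200000, Γ_S=0.200000; launch V₁=5·100/250=2.000000
k=0 src: V=2.0000
k=1 load: inc=2.000000, refl=2.000000·0.200000=0.4000; V=0.000000+2.000000+0.400000=2.4000
k=2 src: inc=0.400000, refl=0.400000·0.200000=0.0800; V=2.000000+0.400000+0.080000=2.4800
k=3 load: inc=0.080000, refl=0.080000·0.200000=0.0160; V=2.400000+0.080000+0.016000=2.4960
k=4 src: inc=0.016000, refl=0.016000·0.200000=0.0032; V=2.480000+0.016000+0.003200=2.4992
k=5 load: inc=0.003200, refl=0.003200·0.200000=0.0006; V=2.496000+0.003200+0.000640=2.4998
k=6 src: inc=0.000640, refl=0.000640·0.200000=0.0001; V=2.499200+0.000640+0.000128=2.5000
k=7 load: inc=0.000128, refl=0.000128·0.200000=0.0000; V=2.499840+0.000128+0.000026=2.5000
k=8 src: inc=0.000026, refl=0.000026·0.200000=0.0000; V=2.499968+0.000026+0.000005=2.5000

0 0 source 2.0000
1 4 load 2.4000
2 8 source 2.4800
3 12 load 2.4960
4 16 source 2.4992
5 20 load 2.4998
6 24 source 2.5000
7 28 load 2.5000
8 32 source 2.5000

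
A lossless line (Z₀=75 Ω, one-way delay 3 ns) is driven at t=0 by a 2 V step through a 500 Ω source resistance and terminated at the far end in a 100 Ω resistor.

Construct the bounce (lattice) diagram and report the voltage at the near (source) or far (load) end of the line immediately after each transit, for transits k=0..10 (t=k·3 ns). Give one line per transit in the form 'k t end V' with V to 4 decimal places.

0 0 source 0.2609
1 3 load 0.2981
2 6 source 0.3257
3 9 load 0.3296
4 12 source 0.3325
5 15 load 0.3329
6 18 source 0.3332
7 21 load 0.3333
8 24 source 0.3333
9 27 load 0.3333
10 30 source 0.3333

Γ_L=0.142857, Γ_S=0.739130; launch V₁=2·75/575=0.260870
k=0 src: V=0.2609
k=1 load: inc=0.260870, refl=0.260870·0.142857=0.0373; V=0.000000+0.260870+0.037267=0.2981
k=2 src: inc=0.037267, refl=0.037267·0.739130=0.0275; V=0.260870+0.037267+0.027545=0.3257
k=3 load: inc=0.027545, refl=0.027545·0.142857=0.0039; V=0.298137+0.027545+0.003935=0.3296
k=4 src: inc=0.003935, refl=0.003935·0.739130=0.0029; V=0.325682+0.003935+0.002909=0.3325
k=5 load: inc=0.002909, refl=0.002909·0.142857=0.0004; V=0.329617+0.002909+0.000416=0.3329
k=6 src: inc=0.000416, refl=0.000416·0.739130=0.0003; V=0.332525+0.000416+0.000307=0.3332
k=7 load: inc=0.000307, refl=0.000307·0.142857=0.0000; V=0.332941+0.000307+0.000044=0.3333
k=8 src: inc=0.000044, refl=0.000044·0.739130=0.0000; V=0.333248+0.000044+0.000032=0.3333
k=9 load: inc=0.000032, refl=0.000032·0.142857=0.0000; V=0.333292+0.000032+0.000005=0.3333
k=10 src: inc=0.000005, refl=0.000005·0.739130=0.0000; V=0.333324+0.000005+0.000003=0.3333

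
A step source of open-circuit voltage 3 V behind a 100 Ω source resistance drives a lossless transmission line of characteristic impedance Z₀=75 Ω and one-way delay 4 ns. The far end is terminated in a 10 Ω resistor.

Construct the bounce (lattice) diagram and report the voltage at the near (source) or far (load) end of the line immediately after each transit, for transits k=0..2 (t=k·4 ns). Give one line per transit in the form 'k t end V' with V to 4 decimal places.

Γ_L=-0.764706, Γ_S=0.142857; launch V₁=3·75/175=1.285714
k=0 src: V=1.2857
k=1 load: inc=1.285714, refl=1.285714·-0.764706=-0.9832; V=0.000000+1.285714+-0.983193=0.3025
k=2 src: inc=-0.983193, refl=-0.983193·0.142857=-0.1405; V=1.285714+-0.983193+-0.140456=0.1621

0 0 source 1.2857
1 4 load 0.3025
2 8 source 0.1621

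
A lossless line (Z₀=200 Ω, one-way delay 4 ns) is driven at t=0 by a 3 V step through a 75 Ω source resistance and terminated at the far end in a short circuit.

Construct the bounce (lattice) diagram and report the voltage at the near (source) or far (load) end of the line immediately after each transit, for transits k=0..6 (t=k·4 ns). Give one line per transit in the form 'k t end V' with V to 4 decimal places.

Γ_L=-1.000000, Γ_S=-0.454545; launch V₁=3·200/275=2.181818
k=0 src: V=2.1818
k=1 load: inc=2.181818, refl=2.181818·-1.000000=-2.1818; V=0.000000+2.181818+-2.181818=0.0000
k=2 src: inc=-2.181818, refl=-2.181818·-0.454545=0.9917; V=2.181818+-2.181818+0.991736=0.9917
k=3 load: inc=0.991736, refl=0.991736·-1.000000=-0.9917; V=0.000000+0.991736+-0.991736=0.0000
k=4 src: inc=-0.991736, refl=-0.991736·-0.454545=0.4508; V=0.991736+-0.991736+0.450789=0.4508
k=5 load: inc=0.450789, refl=0.450789·-1.000000=-0.4508; V=0.000000+0.450789+-0.450789=0.0000
k=6 src: inc=-0.450789, refl=-0.450789·-0.454545=0.2049; V=0.450789+-0.450789+0.204904=0.2049

0 0 source 2.1818
1 4 load 0.0000
2 8 source 0.9917
3 12 load 0.0000
4 16 source 0.4508
5 20 load 0.0000
6 24 source 0.2049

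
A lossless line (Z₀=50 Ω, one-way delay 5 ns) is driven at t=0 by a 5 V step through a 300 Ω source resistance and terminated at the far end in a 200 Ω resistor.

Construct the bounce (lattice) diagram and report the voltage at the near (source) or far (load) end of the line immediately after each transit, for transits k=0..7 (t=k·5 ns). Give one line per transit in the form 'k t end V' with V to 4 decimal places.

0 0 source 0.7143
1 5 load 1.1429
2 10 source 1.4490
3 15 load 1.6327
4 20 source 1.7638
5 25 load 1.8426
6 30 source 1.8988
7 35 load 1.9325

Γ_L=0.600000, Γ_S=0.714286; launch V₁=5·50/350=0.714286
k=0 src: V=0.7143
k=1 load: inc=0.714286, refl=0.714286·0.600000=0.4286; V=0.000000+0.714286+0.428571=1.1429
k=2 src: inc=0.428571, refl=0.428571·0.714286=0.3061; V=0.714286+0.428571+0.306122=1.4490
k=3 load: inc=0.306122, refl=0.306122·0.600000=0.1837; V=1.142857+0.306122+0.183673=1.6327
k=4 src: inc=0.183673, refl=0.183673·0.714286=0.1312; V=1.448980+0.183673+0.131195=1.7638
k=5 load: inc=0.131195, refl=0.131195·0.600000=0.0787; V=1.632653+0.131195+0.078717=1.8426
k=6 src: inc=0.078717, refl=0.078717·0.714286=0.0562; V=1.763848+0.078717+0.056227=1.8988
k=7 load: inc=0.056227, refl=0.056227·0.600000=0.0337; V=1.842566+0.056227+0.033736=1.9325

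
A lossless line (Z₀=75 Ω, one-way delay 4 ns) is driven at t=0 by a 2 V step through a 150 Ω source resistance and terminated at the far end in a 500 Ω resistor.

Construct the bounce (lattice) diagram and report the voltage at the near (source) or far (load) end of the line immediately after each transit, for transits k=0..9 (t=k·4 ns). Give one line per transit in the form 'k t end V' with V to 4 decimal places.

Γ_L=0.739130, Γ_S=0.333333; launch V₁=2·75/225=0.666667
k=0 src: V=0.6667
k=1 load: inc=0.666667, refl=0.666667·0.739130=0.4928; V=0.000000+0.666667+0.492754=1.1594
k=2 src: inc=0.492754, refl=0.492754·0.333333=0.1643; V=0.666667+0.492754+0.164251=1.3237
k=3 load: inc=0.164251, refl=0.164251·0.739130=0.1214; V=1.159420+0.164251+0.121403=1.4451
k=4 src: inc=0.121403, refl=0.121403·0.333333=0.0405; V=1.323671+0.121403+0.040468=1.4855
k=5 load: inc=0.040468, refl=0.040468·0.739130=0.0299; V=1.445075+0.040468+0.029911=1.5155
k=6 src: inc=0.029911, refl=0.029911·0.333333=0.0100; V=1.485542+0.029911+0.009970=1.5254
k=7 load: inc=0.009970, refl=0.009970·0.739130=0.0074; V=1.515453+0.009970+0.007369=1.5328
k=8 src: inc=0.007369, refl=0.007369·0.333333=0.0025; V=1.525423+0.007369+0.002456=1.5352
k=9 load: inc=0.002456, refl=0.002456·0.739130=0.0018; V=1.532793+0.002456+0.001816=1.5371

0 0 source 0.6667
1 4 load 1.1594
2 8 source 1.3237
3 12 load 1.4451
4 16 source 1.4855
5 20 load 1.5155
6 24 source 1.5254
7 28 load 1.5328
8 32 source 1.5352
9 36 load 1.5371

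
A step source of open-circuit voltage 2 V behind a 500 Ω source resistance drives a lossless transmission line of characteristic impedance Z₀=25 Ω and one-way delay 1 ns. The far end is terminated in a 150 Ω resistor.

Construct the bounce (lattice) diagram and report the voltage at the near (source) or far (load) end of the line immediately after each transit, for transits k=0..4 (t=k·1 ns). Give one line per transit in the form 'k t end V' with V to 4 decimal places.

Γ_L=0.714286, Γ_S=0.904762; launch V₁=2·25/525=0.095238
k=0 src: V=0.0952
k=1 load: inc=0.095238, refl=0.095238·0.714286=0.0680; V=0.000000+0.095238+0.068027=0.1633
k=2 src: inc=0.068027, refl=0.068027·0.904762=0.0615; V=0.095238+0.068027+0.061548=0.2248
k=3 load: inc=0.061548, refl=0.061548·0.714286=0.0440; V=0.163265+0.061548+0.043963=0.2688
k=4 src: inc=0.043963, refl=0.043963·0.904762=0.0398; V=0.224814+0.043963+0.039776=0.3086

0 0 source 0.0952
1 1 load 0.1633
2 2 source 0.2248
3 3 load 0.2688
4 4 source 0.3086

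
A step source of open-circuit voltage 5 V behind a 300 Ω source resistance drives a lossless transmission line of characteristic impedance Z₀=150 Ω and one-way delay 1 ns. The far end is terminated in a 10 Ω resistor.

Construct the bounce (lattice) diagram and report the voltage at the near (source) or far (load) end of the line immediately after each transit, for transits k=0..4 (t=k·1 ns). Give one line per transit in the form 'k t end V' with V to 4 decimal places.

Γ_L=-0.875000, Γ_S=0.333333; launch V₁=5·150/450=1.666667
k=0 src: V=1.6667
k=1 load: inc=1.666667, refl=1.666667·-0.875000=-1.4583; V=0.000000+1.666667+-1.458333=0.2083
k=2 src: inc=-1.458333, refl=-1.458333·0.333333=-0.4861; V=1.666667+-1.458333+-0.486111=-0.2778
k=3 load: inc=-0.486111, refl=-0.486111·-0.875000=0.4253; V=0.208333+-0.486111+0.425347=0.1476
k=4 src: inc=0.425347, refl=0.425347·0.333333=0.1418; V=-0.277778+0.425347+0.141782=0.2894

0 0 source 1.6667
1 1 load 0.2083
2 2 source -0.2778
3 3 load 0.1476
4 4 source 0.2894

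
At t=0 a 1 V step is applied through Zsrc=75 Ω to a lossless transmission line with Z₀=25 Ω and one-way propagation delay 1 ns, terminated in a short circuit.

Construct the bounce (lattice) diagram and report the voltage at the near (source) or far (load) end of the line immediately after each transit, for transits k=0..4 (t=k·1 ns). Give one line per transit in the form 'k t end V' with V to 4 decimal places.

Γ_L=-1.000000, Γ_S=0.500000; launch V₁=1·25/100=0.250000
k=0 src: V=0.2500
k=1 load: inc=0.250000, refl=0.250000·-1.000000=-0.2500; V=0.000000+0.250000+-0.250000=0.0000
k=2 src: inc=-0.250000, refl=-0.250000·0.500000=-0.1250; V=0.250000+-0.250000+-0.125000=-0.1250
k=3 load: inc=-0.125000, refl=-0.125000·-1.000000=0.1250; V=0.000000+-0.125000+0.125000=0.0000
k=4 src: inc=0.125000, refl=0.125000·0.500000=0.0625; V=-0.125000+0.125000+0.062500=0.0625

0 0 source 0.2500
1 1 load 0.0000
2 2 source -0.1250
3 3 load 0.0000
4 4 source 0.0625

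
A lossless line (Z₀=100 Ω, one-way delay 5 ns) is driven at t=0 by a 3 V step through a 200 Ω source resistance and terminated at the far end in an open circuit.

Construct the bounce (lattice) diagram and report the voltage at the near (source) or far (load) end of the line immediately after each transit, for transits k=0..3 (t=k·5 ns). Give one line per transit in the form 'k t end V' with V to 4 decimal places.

0 0 source 1.0000
1 5 load 2.0000
2 10 source 2.3333
3 15 load 2.6667

Γ_L=1.000000, Γ_S=0.333333; launch V₁=3·100/300=1.000000
k=0 src: V=1.0000
k=1 load: inc=1.000000, refl=1.000000·1.000000=1.0000; V=0.000000+1.000000+1.000000=2.0000
k=2 src: inc=1.000000, refl=1.000000·0.333333=0.3333; V=1.000000+1.000000+0.333333=2.3333
k=3 load: inc=0.333333, refl=0.333333·1.000000=0.3333; V=2.000000+0.333333+0.333333=2.6667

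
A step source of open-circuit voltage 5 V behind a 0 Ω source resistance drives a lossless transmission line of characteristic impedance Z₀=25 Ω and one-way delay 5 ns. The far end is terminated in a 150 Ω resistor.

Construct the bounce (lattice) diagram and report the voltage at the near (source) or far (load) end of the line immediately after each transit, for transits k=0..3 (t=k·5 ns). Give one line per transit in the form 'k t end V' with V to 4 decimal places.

0 0 source 5.0000
1 5 load 8.5714
2 10 source 5.0000
3 15 load 2.4490

Γ_L=0.714286, Γ_S=-1.000000; launch V₁=5·25/25=5.000000
k=0 src: V=5.0000
k=1 load: inc=5.000000, refl=5.000000·0.714286=3.5714; V=0.000000+5.000000+3.571429=8.5714
k=2 src: inc=3.571429, refl=3.571429·-1.000000=-3.5714; V=5.000000+3.571429+-3.571429=5.0000
k=3 load: inc=-3.571429, refl=-3.571429·0.714286=-2.5510; V=8.571429+-3.571429+-2.551020=2.4490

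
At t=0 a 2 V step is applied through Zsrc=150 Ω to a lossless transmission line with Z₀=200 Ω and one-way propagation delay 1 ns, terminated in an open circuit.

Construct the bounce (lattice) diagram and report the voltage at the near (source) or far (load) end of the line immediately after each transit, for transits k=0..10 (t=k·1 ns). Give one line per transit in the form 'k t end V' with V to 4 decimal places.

0 0 source 1.1429
1 1 load 2.2857
2 2 source 2.1224
3 3 load 1.9592
4 4 source 1.9825
5 5 load 2.0058
6 6 source 2.0025
7 7 load 1.9992
8 8 source 1.9996
9 9 load 2.0001
10 10 source 2.0001

Γ_L=1.000000, Γ_S=-0.142857; launch V₁=2·200/350=1.142857
k=0 src: V=1.1429
k=1 load: inc=1.142857, refl=1.142857·1.000000=1.1429; V=0.000000+1.142857+1.142857=2.2857
k=2 src: inc=1.142857, refl=1.142857·-0.142857=-0.1633; V=1.142857+1.142857+-0.163265=2.1224
k=3 load: inc=-0.163265, refl=-0.163265·1.000000=-0.1633; V=2.285714+-0.163265+-0.163265=1.9592
k=4 src: inc=-0.163265, refl=-0.163265·-0.142857=0.0233; V=2.122449+-0.163265+0.023324=1.9825
k=5 load: inc=0.023324, refl=0.023324·1.000000=0.0233; V=1.959184+0.023324+0.023324=2.0058
k=6 src: inc=0.023324, refl=0.023324·-0.142857=-0.0033; V=1.982507+0.023324+-0.003332=2.0025
k=7 load: inc=-0.003332, refl=-0.003332·1.000000=-0.0033; V=2.005831+-0.003332+-0.003332=1.9992
k=8 src: inc=-0.003332, refl=-0.003332·-0.142857=0.0005; V=2.002499+-0.003332+0.000476=1.9996
k=9 load: inc=0.000476, refl=0.000476·1.000000=0.0005; V=1.999167+0.000476+0.000476=2.0001
k=10 src: inc=0.000476, refl=0.000476·-0.142857=-0.0001; V=1.999643+0.000476+-0.000068=2.0001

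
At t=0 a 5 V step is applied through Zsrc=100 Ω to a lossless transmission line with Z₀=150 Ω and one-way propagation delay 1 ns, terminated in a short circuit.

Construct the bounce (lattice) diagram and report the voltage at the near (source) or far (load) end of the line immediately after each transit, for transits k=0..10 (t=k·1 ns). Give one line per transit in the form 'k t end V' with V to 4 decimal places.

0 0 source 3.0000
1 1 load 0.0000
2 2 source 0.6000
3 3 load 0.0000
4 4 source 0.1200
5 5 load 0.0000
6 6 source 0.0240
7 7 load 0.0000
8 8 source 0.0048
9 9 load 0.0000
10 10 source 0.0010

Γ_L=-1.000000, Γ_S=-0.200000; launch V₁=5·150/250=3.000000
k=0 src: V=3.0000
k=1 load: inc=3.000000, refl=3.000000·-1.000000=-3.0000; V=0.000000+3.000000+-3.000000=0.0000
k=2 src: inc=-3.000000, refl=-3.000000·-0.200000=0.6000; V=3.000000+-3.000000+0.600000=0.6000
k=3 load: inc=0.600000, refl=0.600000·-1.000000=-0.6000; V=0.000000+0.600000+-0.600000=0.0000
k=4 src: inc=-0.600000, refl=-0.600000·-0.200000=0.1200; V=0.600000+-0.600000+0.120000=0.1200
k=5 load: inc=0.120000, refl=0.120000·-1.000000=-0.1200; V=0.000000+0.120000+-0.120000=0.0000
k=6 src: inc=-0.120000, refl=-0.120000·-0.200000=0.0240; V=0.120000+-0.120000+0.024000=0.0240
k=7 load: inc=0.024000, refl=0.024000·-1.000000=-0.0240; V=0.000000+0.024000+-0.024000=0.0000
k=8 src: inc=-0.024000, refl=-0.024000·-0.200000=0.0048; V=0.024000+-0.024000+0.004800=0.0048
k=9 load: inc=0.004800, refl=0.004800·-1.000000=-0.0048; V=0.000000+0.004800+-0.004800=0.0000
k=10 src: inc=-0.004800, refl=-0.004800·-0.200000=0.0010; V=0.004800+-0.004800+0.000960=0.0010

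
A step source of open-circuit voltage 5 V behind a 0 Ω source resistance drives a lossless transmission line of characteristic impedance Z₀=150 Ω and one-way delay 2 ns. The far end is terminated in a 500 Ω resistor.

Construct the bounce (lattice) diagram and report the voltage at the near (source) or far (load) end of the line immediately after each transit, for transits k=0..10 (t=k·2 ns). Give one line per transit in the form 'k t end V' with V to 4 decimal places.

Γ_L=0.538462, Γ_S=-1.000000; launch V₁=5·150/150=5.000000
k=0 src: V=5.0000
k=1 load: inc=5.000000, refl=5.000000·0.538462=2.6923; V=0.000000+5.000000+2.692308=7.6923
k=2 src: inc=2.692308, refl=2.692308·-1.000000=-2.6923; V=5.000000+2.692308+-2.692308=5.0000
k=3 load: inc=-2.692308, refl=-2.692308·0.538462=-1.4497; V=7.692308+-2.692308+-1.449704=3.5503
k=4 src: inc=-1.449704, refl=-1.449704·-1.000000=1.4497; V=5.000000+-1.449704+1.449704=5.0000
k=5 load: inc=1.449704, refl=1.449704·0.538462=0.7806; V=3.550296+1.449704+0.780610=5.7806
k=6 src: inc=0.780610, refl=0.780610·-1.000000=-0.7806; V=5.000000+0.780610+-0.780610=5.0000
k=7 load: inc=-0.780610, refl=-0.780610·0.538462=-0.4203; V=5.780610+-0.780610+-0.420328=4.5797
k=8 src: inc=-0.420328, refl=-0.420328·-1.000000=0.4203; V=5.000000+-0.420328+0.420328=5.0000
k=9 load: inc=0.420328, refl=0.420328·0.538462=0.2263; V=4.579672+0.420328+0.226331=5.2263
k=10 src: inc=0.226331, refl=0.226331·-1.000000=-0.2263; V=5.000000+0.226331+-0.226331=5.0000

0 0 source 5.0000
1 2 load 7.6923
2 4 source 5.0000
3 6 load 3.5503
4 8 source 5.0000
5 10 load 5.7806
6 12 source 5.0000
7 14 load 4.5797
8 16 source 5.0000
9 18 load 5.2263
10 20 source 5.0000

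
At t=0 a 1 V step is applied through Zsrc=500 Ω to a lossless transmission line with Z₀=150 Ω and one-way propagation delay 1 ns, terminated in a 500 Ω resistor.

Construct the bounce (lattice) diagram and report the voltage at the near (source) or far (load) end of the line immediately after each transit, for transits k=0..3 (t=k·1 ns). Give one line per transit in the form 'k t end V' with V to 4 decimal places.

Γ_L=0.538462, Γ_S=0.538462; launch V₁=1·150/650=0.230769
k=0 src: V=0.2308
k=1 load: inc=0.230769, refl=0.230769·0.538462=0.1243; V=0.000000+0.230769+0.124260=0.3550
k=2 src: inc=0.124260, refl=0.124260·0.538462=0.0669; V=0.230769+0.124260+0.066909=0.4219
k=3 load: inc=0.066909, refl=0.066909·0.538462=0.0360; V=0.355030+0.066909+0.036028=0.4580

0 0 source 0.2308
1 1 load 0.3550
2 2 source 0.4219
3 3 load 0.4580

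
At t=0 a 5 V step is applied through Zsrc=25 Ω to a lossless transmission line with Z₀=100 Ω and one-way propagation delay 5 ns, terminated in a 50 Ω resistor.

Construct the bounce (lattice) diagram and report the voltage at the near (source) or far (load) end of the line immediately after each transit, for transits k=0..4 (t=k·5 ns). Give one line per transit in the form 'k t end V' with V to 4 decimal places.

Γ_L=-0.333333, Γ_S=-0.600000; launch V₁=5·100/125=4.000000
k=0 src: V=4.0000
k=1 load: inc=4.000000, refl=4.000000·-0.333333=-1.3333; V=0.000000+4.000000+-1.333333=2.6667
k=2 src: inc=-1.333333, refl=-1.333333·-0.600000=0.8000; V=4.000000+-1.333333+0.800000=3.4667
k=3 load: inc=0.800000, refl=0.800000·-0.333333=-0.2667; V=2.666667+0.800000+-0.266667=3.2000
k=4 src: inc=-0.266667, refl=-0.266667·-0.600000=0.1600; V=3.466667+-0.266667+0.160000=3.3600

0 0 source 4.0000
1 5 load 2.6667
2 10 source 3.4667
3 15 load 3.2000
4 20 source 3.3600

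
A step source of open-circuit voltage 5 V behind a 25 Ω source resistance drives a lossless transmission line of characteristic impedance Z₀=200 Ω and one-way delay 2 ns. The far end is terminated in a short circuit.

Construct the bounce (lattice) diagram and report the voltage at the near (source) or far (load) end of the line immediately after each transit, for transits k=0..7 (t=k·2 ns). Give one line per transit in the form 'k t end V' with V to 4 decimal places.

0 0 source 4.4444
1 2 load 0.0000
2 4 source 3.4568
3 6 load 0.0000
4 8 source 2.6886
5 10 load 0.0000
6 12 source 2.0911
7 14 load 0.0000

Γ_L=-1.000000, Γ_S=-0.777778; launch V₁=5·200/225=4.444444
k=0 src: V=4.4444
k=1 load: inc=4.444444, refl=4.444444·-1.000000=-4.4444; V=0.000000+4.444444+-4.444444=0.0000
k=2 src: inc=-4.444444, refl=-4.444444·-0.777778=3.4568; V=4.444444+-4.444444+3.456790=3.4568
k=3 load: inc=3.456790, refl=3.456790·-1.000000=-3.4568; V=0.000000+3.456790+-3.456790=0.0000
k=4 src: inc=-3.456790, refl=-3.456790·-0.777778=2.6886; V=3.456790+-3.456790+2.688615=2.6886
k=5 load: inc=2.688615, refl=2.688615·-1.000000=-2.6886; V=0.000000+2.688615+-2.688615=0.0000
k=6 src: inc=-2.688615, refl=-2.688615·-0.777778=2.0911; V=2.688615+-2.688615+2.091145=2.0911
k=7 load: inc=2.091145, refl=2.091145·-1.000000=-2.0911; V=0.000000+2.091145+-2.091145=0.0000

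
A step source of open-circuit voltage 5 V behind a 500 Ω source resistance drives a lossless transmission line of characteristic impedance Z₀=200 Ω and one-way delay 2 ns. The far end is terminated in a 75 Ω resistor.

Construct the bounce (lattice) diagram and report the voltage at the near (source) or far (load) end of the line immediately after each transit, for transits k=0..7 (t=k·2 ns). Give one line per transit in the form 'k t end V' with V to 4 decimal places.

Γ_L=-0.454545, Γ_S=0.428571; launch V₁=5·200/700=1.428571
k=0 src: V=1.4286
k=1 load: inc=1.428571, refl=1.428571·-0.454545=-0.6494; V=0.000000+1.428571+-0.649351=0.7792
k=2 src: inc=-0.649351, refl=-0.649351·0.428571=-0.2783; V=1.428571+-0.649351+-0.278293=0.5009
k=3 load: inc=-0.278293, refl=-0.278293·-0.454545=0.1265; V=0.779221+-0.278293+0.126497=0.6274
k=4 src: inc=0.126497, refl=0.126497·0.428571=0.0542; V=0.500928+0.126497+0.054213=0.6816
k=5 load: inc=0.054213, refl=0.054213·-0.454545=-0.0246; V=0.627425+0.054213+-0.024642=0.6570
k=6 src: inc=-0.024642, refl=-0.024642·0.428571=-0.0106; V=0.681637+-0.024642+-0.010561=0.6464
k=7 load: inc=-0.010561, refl=-0.010561·-0.454545=0.0048; V=0.656995+-0.010561+0.004800=0.6512

0 0 source 1.4286
1 2 load 0.7792
2 4 source 0.5009
3 6 load 0.6274
4 8 source 0.6816
5 10 load 0.6570
6 12 source 0.6464
7 14 load 0.6512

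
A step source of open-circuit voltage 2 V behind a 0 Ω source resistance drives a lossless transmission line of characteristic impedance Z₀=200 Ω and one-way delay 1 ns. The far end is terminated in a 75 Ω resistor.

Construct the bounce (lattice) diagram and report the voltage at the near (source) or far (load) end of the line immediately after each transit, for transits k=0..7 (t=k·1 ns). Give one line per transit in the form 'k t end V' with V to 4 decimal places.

0 0 source 2.0000
1 1 load 1.0909
2 2 source 2.0000
3 3 load 1.5868
4 4 source 2.0000
5 5 load 1.8122
6 6 source 2.0000
7 7 load 1.9146

Γ_L=-0.454545, Γ_S=-1.000000; launch V₁=2·200/200=2.000000
k=0 src: V=2.0000
k=1 load: inc=2.000000, refl=2.000000·-0.454545=-0.9091; V=0.000000+2.000000+-0.909091=1.0909
k=2 src: inc=-0.909091, refl=-0.909091·-1.000000=0.9091; V=2.000000+-0.909091+0.909091=2.0000
k=3 load: inc=0.909091, refl=0.909091·-0.454545=-0.4132; V=1.090909+0.909091+-0.413223=1.5868
k=4 src: inc=-0.413223, refl=-0.413223·-1.000000=0.4132; V=2.000000+-0.413223+0.413223=2.0000
k=5 load: inc=0.413223, refl=0.413223·-0.454545=-0.1878; V=1.586777+0.413223+-0.187829=1.8122
k=6 src: inc=-0.187829, refl=-0.187829·-1.000000=0.1878; V=2.000000+-0.187829+0.187829=2.0000
k=7 load: inc=0.187829, refl=0.187829·-0.454545=-0.0854; V=1.812171+0.187829+-0.085377=1.9146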